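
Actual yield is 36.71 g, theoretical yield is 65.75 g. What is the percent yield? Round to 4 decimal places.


% yield = 100 * actual / theoretical
% yield = 100 * 36.71 / 65.75
% yield = 55.83269962 %, rounded to 4 dp:

55.8327 %


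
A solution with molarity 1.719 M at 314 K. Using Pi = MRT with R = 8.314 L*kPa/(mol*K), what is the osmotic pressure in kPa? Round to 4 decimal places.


Osmotic pressure (van't Hoff): Pi = M*R*T.
RT = 8.314 * 314 = 2610.596
Pi = 1.719 * 2610.596
Pi = 4487.614524 kPa, rounded to 4 dp:

4487.6145 kPa


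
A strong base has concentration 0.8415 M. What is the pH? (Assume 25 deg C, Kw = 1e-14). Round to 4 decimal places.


A strong base dissociates completely, so [OH-] equals the given concentration.
pOH = -log10([OH-]) = -log10(0.8415) = 0.074946
pH = 14 - pOH = 14 - 0.074946
pH = 13.925054, rounded to 4 dp:

13.9251


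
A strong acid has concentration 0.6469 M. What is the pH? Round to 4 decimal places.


A strong acid dissociates completely, so [H+] equals the given concentration.
pH = -log10([H+]) = -log10(0.6469)
pH = 0.18916285, rounded to 4 dp:

0.1892


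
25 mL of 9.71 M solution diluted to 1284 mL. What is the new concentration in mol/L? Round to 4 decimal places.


Dilution: M1*V1 = M2*V2, solve for M2.
M2 = M1*V1 / V2
M2 = 9.71 * 25 / 1284
M2 = 242.75 / 1284
M2 = 0.18905763 mol/L, rounded to 4 dp:

0.1891 mol/L


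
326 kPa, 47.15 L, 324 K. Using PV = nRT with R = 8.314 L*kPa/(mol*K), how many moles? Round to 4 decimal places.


PV = nRT, solve for n = PV / (RT).
PV = 326 * 47.15 = 15370.9
RT = 8.314 * 324 = 2693.736
n = 15370.9 / 2693.736
n = 5.70616423 mol, rounded to 4 dp:

5.7062 mol


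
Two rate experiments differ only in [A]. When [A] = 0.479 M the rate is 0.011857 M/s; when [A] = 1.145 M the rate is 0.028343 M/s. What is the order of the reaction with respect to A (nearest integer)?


Rate is proportional to [A]^n, so rate2/rate1 = ([A]2/[A]1)^n. Take logs to solve for n.
rate2/rate1 = 0.028343 / 0.011857 = 2.3904
[A]2/[A]1 = 1.145 / 0.479 = 2.3904
n = ln(2.3904) / ln(2.3904) = 1.0
Nearest integer order:

1


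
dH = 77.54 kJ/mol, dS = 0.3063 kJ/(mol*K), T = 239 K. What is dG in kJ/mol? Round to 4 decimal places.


Gibbs: dG = dH - T*dS (consistent units, dS already in kJ/(mol*K)).
T*dS = 239 * 0.3063 = 73.2057
dG = 77.54 - (73.2057)
dG = 4.3343 kJ/mol, rounded to 4 dp:

4.3343 kJ/mol


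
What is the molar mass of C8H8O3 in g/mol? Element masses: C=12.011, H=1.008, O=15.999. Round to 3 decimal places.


M = sum(count * atomic_mass) over atoms.
M = 8*12.011 + 8*1.008 + 3*15.999
M = 96.088 + 8.064 + 47.997
M = 152.149 g/mol, rounded to 3 dp:

152.149 g/mol


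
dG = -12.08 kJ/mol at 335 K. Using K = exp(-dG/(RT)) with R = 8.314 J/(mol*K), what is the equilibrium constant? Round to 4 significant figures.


dG is in kJ/mol; multiply by 1000 to match R in J/(mol*K).
RT = 8.314 * 335 = 2785.19 J/mol
exponent = -dG*1000 / (RT) = -(-12.08*1000) / 2785.19 = 4.33722654
K = exp(4.33722654)
K = 76.495089, rounded to 4 significant figures:

76.50


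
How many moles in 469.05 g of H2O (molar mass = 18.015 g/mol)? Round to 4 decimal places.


n = mass / M
n = 469.05 / 18.015
n = 26.03663614 mol, rounded to 4 dp:

26.0366 mol


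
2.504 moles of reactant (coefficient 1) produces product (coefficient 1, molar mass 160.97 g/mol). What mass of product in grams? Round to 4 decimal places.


Use the coefficient ratio to convert reactant moles to product moles, then multiply by the product's molar mass.
moles_P = moles_R * (coeff_P / coeff_R) = 2.504 * (1/1) = 2.504
mass_P = moles_P * M_P = 2.504 * 160.97
mass_P = 403.06888 g, rounded to 4 dp:

403.0689 g


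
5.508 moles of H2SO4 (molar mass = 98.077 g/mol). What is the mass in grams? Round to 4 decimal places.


mass = n * M
mass = 5.508 * 98.077
mass = 540.208116 g, rounded to 4 dp:

540.2081 g


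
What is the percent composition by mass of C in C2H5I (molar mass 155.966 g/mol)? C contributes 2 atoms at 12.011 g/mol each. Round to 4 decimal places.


pct = 100 * (n_elem * M_elem) / M_total
mass_contribution = 2 * 12.011 = 24.022 g/mol
pct = 100 * 24.022 / 155.966
pct = 15.40207481 %, rounded to 4 dp:

15.4021 %


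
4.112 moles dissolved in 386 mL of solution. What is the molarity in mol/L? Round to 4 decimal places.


Convert volume to liters: V_L = V_mL / 1000.
V_L = 386 / 1000 = 0.386 L
M = n / V_L = 4.112 / 0.386
M = 10.65284974 mol/L, rounded to 4 dp:

10.6528 mol/L


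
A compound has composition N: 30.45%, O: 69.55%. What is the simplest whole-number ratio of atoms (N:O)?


Assume 100 g of compound, divide each mass% by atomic mass to get moles, then normalize by the smallest to get a raw atom ratio.
Moles per 100 g: N: 30.45/14.007 = 2.1739, O: 69.55/15.999 = 4.3471
Raw ratio (divide by min = 2.1739): N: 1.0, O: 2.0
Multiply by 1 to clear fractions: N: 1.0 ~= 1, O: 2.0 ~= 2
Reduce by GCD to get the simplest whole-number ratio:

1:2


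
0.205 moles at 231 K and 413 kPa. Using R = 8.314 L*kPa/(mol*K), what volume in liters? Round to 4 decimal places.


PV = nRT, solve for V = nRT / P.
nRT = 0.205 * 8.314 * 231 = 393.7095
V = 393.7095 / 413
V = 0.95329177 L, rounded to 4 dp:

0.9533 L


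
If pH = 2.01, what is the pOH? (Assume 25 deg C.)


At 25 deg C, pH + pOH = 14.
pOH = 14 - pH = 14 - 2.01
pOH = 11.99:

11.99


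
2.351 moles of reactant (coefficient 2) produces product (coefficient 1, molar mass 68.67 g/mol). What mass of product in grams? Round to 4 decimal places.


Use the coefficient ratio to convert reactant moles to product moles, then multiply by the product's molar mass.
moles_P = moles_R * (coeff_P / coeff_R) = 2.351 * (1/2) = 1.1755
mass_P = moles_P * M_P = 1.1755 * 68.67
mass_P = 80.721585 g, rounded to 4 dp:

80.7216 g


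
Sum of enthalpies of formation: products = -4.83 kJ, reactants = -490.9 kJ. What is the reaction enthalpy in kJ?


dH_rxn = sum(dH_f products) - sum(dH_f reactants)
dH_rxn = -4.83 - (-490.9)
dH_rxn = 486.07 kJ:

486.07 kJ


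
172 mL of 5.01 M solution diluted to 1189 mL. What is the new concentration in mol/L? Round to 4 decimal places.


Dilution: M1*V1 = M2*V2, solve for M2.
M2 = M1*V1 / V2
M2 = 5.01 * 172 / 1189
M2 = 861.72 / 1189
M2 = 0.72474348 mol/L, rounded to 4 dp:

0.7247 mol/L


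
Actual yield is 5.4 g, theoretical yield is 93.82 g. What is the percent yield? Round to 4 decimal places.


% yield = 100 * actual / theoretical
% yield = 100 * 5.4 / 93.82
% yield = 5.75570241 %, rounded to 4 dp:

5.7557 %


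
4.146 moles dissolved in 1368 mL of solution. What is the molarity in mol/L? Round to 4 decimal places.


Convert volume to liters: V_L = V_mL / 1000.
V_L = 1368 / 1000 = 1.368 L
M = n / V_L = 4.146 / 1.368
M = 3.03070175 mol/L, rounded to 4 dp:

3.0307 mol/L


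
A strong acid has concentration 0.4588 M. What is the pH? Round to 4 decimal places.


A strong acid dissociates completely, so [H+] equals the given concentration.
pH = -log10([H+]) = -log10(0.4588)
pH = 0.33837659, rounded to 4 dp:

0.3384


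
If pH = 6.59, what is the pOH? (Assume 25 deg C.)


At 25 deg C, pH + pOH = 14.
pOH = 14 - pH = 14 - 6.59
pOH = 7.41:

7.41


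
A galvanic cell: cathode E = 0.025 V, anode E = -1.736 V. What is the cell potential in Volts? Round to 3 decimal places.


Standard cell potential: E_cell = E_cathode - E_anode.
E_cell = 0.025 - (-1.736)
E_cell = 1.761 V, rounded to 3 dp:

1.761 V


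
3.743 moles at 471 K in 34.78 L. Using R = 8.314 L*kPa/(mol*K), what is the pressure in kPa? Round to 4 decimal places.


PV = nRT, solve for P = nRT / V.
nRT = 3.743 * 8.314 * 471 = 14657.1912
P = 14657.1912 / 34.78
P = 421.42585394 kPa, rounded to 4 dp:

421.4259 kPa


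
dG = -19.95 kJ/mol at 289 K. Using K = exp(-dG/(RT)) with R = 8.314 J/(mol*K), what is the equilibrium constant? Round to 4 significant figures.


dG is in kJ/mol; multiply by 1000 to match R in J/(mol*K).
RT = 8.314 * 289 = 2402.746 J/mol
exponent = -dG*1000 / (RT) = -(-19.95*1000) / 2402.746 = 8.30299998
K = exp(8.30299998)
K = 4035.9621, rounded to 4 significant figures:

4036


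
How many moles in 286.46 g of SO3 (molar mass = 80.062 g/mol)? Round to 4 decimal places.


n = mass / M
n = 286.46 / 80.062
n = 3.57797707 mol, rounded to 4 dp:

3.5780 mol


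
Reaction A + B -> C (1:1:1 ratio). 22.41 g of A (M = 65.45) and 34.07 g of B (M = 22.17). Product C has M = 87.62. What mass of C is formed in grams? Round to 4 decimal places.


Find moles of each reactant; the smaller value is the limiting reagent in a 1:1:1 reaction, so moles_C equals moles of the limiter.
n_A = mass_A / M_A = 22.41 / 65.45 = 0.342399 mol
n_B = mass_B / M_B = 34.07 / 22.17 = 1.536761 mol
Limiting reagent: A (smaller), n_limiting = 0.342399 mol
mass_C = n_limiting * M_C = 0.342399 * 87.62
mass_C = 30.00100038 g, rounded to 4 dp:

30.0010 g


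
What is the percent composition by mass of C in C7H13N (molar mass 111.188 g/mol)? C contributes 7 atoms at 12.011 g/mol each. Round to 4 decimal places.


pct = 100 * (n_elem * M_elem) / M_total
mass_contribution = 7 * 12.011 = 84.077 g/mol
pct = 100 * 84.077 / 111.188
pct = 75.61697305 %, rounded to 4 dp:

75.6170 %


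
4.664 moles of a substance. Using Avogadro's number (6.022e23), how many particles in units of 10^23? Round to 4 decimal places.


N = n * NA, then divide by 1e23 for the requested units.
N / 1e23 = n * 6.022
N / 1e23 = 4.664 * 6.022
N / 1e23 = 28.086608, rounded to 4 dp:

28.0866


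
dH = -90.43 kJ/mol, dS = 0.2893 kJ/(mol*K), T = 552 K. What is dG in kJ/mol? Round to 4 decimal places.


Gibbs: dG = dH - T*dS (consistent units, dS already in kJ/(mol*K)).
T*dS = 552 * 0.2893 = 159.6936
dG = -90.43 - (159.6936)
dG = -250.1236 kJ/mol, rounded to 4 dp:

-250.1236 kJ/mol


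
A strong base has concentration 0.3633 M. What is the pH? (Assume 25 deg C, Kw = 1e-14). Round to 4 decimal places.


A strong base dissociates completely, so [OH-] equals the given concentration.
pOH = -log10([OH-]) = -log10(0.3633) = 0.439735
pH = 14 - pOH = 14 - 0.439735
pH = 13.560265, rounded to 4 dp:

13.5603


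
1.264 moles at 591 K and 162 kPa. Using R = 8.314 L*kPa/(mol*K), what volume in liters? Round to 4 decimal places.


PV = nRT, solve for V = nRT / P.
nRT = 1.264 * 8.314 * 591 = 6210.7575
V = 6210.7575 / 162
V = 38.33800926 L, rounded to 4 dp:

38.3380 L


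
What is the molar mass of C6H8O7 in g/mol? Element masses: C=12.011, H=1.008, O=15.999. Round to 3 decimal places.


M = sum(count * atomic_mass) over atoms.
M = 6*12.011 + 8*1.008 + 7*15.999
M = 72.066 + 8.064 + 111.993
M = 192.123 g/mol, rounded to 3 dp:

192.123 g/mol


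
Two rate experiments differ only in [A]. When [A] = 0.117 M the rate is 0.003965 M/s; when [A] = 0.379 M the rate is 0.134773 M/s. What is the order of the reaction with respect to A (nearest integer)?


Rate is proportional to [A]^n, so rate2/rate1 = ([A]2/[A]1)^n. Take logs to solve for n.
rate2/rate1 = 0.134773 / 0.003965 = 33.9907
[A]2/[A]1 = 0.379 / 0.117 = 3.2393
n = ln(33.9907) / ln(3.2393) = 3.0
Nearest integer order:

3


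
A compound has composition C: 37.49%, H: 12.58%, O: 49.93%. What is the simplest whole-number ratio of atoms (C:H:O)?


Assume 100 g of compound, divide each mass% by atomic mass to get moles, then normalize by the smallest to get a raw atom ratio.
Moles per 100 g: C: 37.49/12.011 = 3.1213, H: 12.58/1.008 = 12.4802, O: 49.93/15.999 = 3.1208
Raw ratio (divide by min = 3.1208): C: 1.0, H: 3.999, O: 1.0
Multiply by 1 to clear fractions: C: 1.0 ~= 1, H: 3.999 ~= 4, O: 1.0 ~= 1
Reduce by GCD to get the simplest whole-number ratio:

1:4:1


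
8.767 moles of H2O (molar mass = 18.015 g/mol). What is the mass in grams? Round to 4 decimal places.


mass = n * M
mass = 8.767 * 18.015
mass = 157.937505 g, rounded to 4 dp:

157.9375 g


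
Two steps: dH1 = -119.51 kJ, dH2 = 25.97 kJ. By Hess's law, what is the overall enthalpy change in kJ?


Hess's law: enthalpy is a state function, so add the step enthalpies.
dH_total = dH1 + dH2 = -119.51 + (25.97)
dH_total = -93.54 kJ:

-93.54 kJ


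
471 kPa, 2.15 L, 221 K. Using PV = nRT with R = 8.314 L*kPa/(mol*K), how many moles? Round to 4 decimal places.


PV = nRT, solve for n = PV / (RT).
PV = 471 * 2.15 = 1012.65
RT = 8.314 * 221 = 1837.394
n = 1012.65 / 1837.394
n = 0.55113383 mol, rounded to 4 dp:

0.5511 mol


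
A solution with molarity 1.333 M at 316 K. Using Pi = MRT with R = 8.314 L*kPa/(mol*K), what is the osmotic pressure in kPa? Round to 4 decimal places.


Osmotic pressure (van't Hoff): Pi = M*R*T.
RT = 8.314 * 316 = 2627.224
Pi = 1.333 * 2627.224
Pi = 3502.089592 kPa, rounded to 4 dp:

3502.0896 kPa


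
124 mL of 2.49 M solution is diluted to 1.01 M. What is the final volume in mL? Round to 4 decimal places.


Dilution: M1*V1 = M2*V2, solve for V2.
V2 = M1*V1 / M2
V2 = 2.49 * 124 / 1.01
V2 = 308.76 / 1.01
V2 = 305.7029703 mL, rounded to 4 dp:

305.7030 mL


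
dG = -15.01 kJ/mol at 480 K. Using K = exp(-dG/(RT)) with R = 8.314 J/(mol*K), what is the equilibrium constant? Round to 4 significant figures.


dG is in kJ/mol; multiply by 1000 to match R in J/(mol*K).
RT = 8.314 * 480 = 3990.72 J/mol
exponent = -dG*1000 / (RT) = -(-15.01*1000) / 3990.72 = 3.76122604
K = exp(3.76122604)
K = 43.001115, rounded to 4 significant figures:

43.00


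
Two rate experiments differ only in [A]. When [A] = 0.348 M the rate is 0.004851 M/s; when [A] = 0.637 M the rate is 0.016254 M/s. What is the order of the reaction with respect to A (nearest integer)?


Rate is proportional to [A]^n, so rate2/rate1 = ([A]2/[A]1)^n. Take logs to solve for n.
rate2/rate1 = 0.016254 / 0.004851 = 3.3506
[A]2/[A]1 = 0.637 / 0.348 = 1.8305
n = ln(3.3506) / ln(1.8305) = 2.0
Nearest integer order:

2


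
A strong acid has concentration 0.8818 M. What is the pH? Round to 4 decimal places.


A strong acid dissociates completely, so [H+] equals the given concentration.
pH = -log10([H+]) = -log10(0.8818)
pH = 0.05462991, rounded to 4 dp:

0.0546


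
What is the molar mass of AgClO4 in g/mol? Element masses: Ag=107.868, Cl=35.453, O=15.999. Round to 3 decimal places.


M = sum(count * atomic_mass) over atoms.
M = 1*107.868 + 1*35.453 + 4*15.999
M = 107.868 + 35.453 + 63.996
M = 207.317 g/mol, rounded to 3 dp:

207.317 g/mol


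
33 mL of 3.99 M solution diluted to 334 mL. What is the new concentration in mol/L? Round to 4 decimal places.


Dilution: M1*V1 = M2*V2, solve for M2.
M2 = M1*V1 / V2
M2 = 3.99 * 33 / 334
M2 = 131.67 / 334
M2 = 0.39422156 mol/L, rounded to 4 dp:

0.3942 mol/L


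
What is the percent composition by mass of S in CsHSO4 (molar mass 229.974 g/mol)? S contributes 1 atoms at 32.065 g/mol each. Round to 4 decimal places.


pct = 100 * (n_elem * M_elem) / M_total
mass_contribution = 1 * 32.065 = 32.065 g/mol
pct = 100 * 32.065 / 229.974
pct = 13.9428805 %, rounded to 4 dp:

13.9429 %


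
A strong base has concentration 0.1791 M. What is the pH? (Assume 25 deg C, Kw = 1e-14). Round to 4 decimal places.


A strong base dissociates completely, so [OH-] equals the given concentration.
pOH = -log10([OH-]) = -log10(0.1791) = 0.746904
pH = 14 - pOH = 14 - 0.746904
pH = 13.253096, rounded to 4 dp:

13.2531


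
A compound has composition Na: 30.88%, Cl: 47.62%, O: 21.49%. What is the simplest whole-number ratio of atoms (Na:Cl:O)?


Assume 100 g of compound, divide each mass% by atomic mass to get moles, then normalize by the smallest to get a raw atom ratio.
Moles per 100 g: Na: 30.88/22.99 = 1.3432, Cl: 47.62/35.453 = 1.3432, O: 21.49/15.999 = 1.3432
Raw ratio (divide by min = 1.3432): Na: 1.0, Cl: 1.0, O: 1.0
Multiply by 1 to clear fractions: Na: 1.0 ~= 1, Cl: 1.0 ~= 1, O: 1.0 ~= 1
Reduce by GCD to get the simplest whole-number ratio:

1:1:1


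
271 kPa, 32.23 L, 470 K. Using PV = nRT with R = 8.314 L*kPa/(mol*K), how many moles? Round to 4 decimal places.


PV = nRT, solve for n = PV / (RT).
PV = 271 * 32.23 = 8734.33
RT = 8.314 * 470 = 3907.58
n = 8734.33 / 3907.58
n = 2.23522743 mol, rounded to 4 dp:

2.2352 mol


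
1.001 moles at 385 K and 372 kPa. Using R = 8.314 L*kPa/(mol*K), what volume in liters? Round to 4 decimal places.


PV = nRT, solve for V = nRT / P.
nRT = 1.001 * 8.314 * 385 = 3204.0909
V = 3204.0909 / 372
V = 8.61314758 L, rounded to 4 dp:

8.6131 L


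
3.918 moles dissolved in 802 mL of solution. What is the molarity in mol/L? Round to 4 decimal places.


Convert volume to liters: V_L = V_mL / 1000.
V_L = 802 / 1000 = 0.802 L
M = n / V_L = 3.918 / 0.802
M = 4.88528678 mol/L, rounded to 4 dp:

4.8853 mol/L


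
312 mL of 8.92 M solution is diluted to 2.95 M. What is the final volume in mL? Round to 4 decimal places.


Dilution: M1*V1 = M2*V2, solve for V2.
V2 = M1*V1 / M2
V2 = 8.92 * 312 / 2.95
V2 = 2783.04 / 2.95
V2 = 943.40338983 mL, rounded to 4 dp:

943.4034 mL


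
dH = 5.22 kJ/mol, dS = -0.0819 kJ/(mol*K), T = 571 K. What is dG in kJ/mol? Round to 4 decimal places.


Gibbs: dG = dH - T*dS (consistent units, dS already in kJ/(mol*K)).
T*dS = 571 * -0.0819 = -46.7649
dG = 5.22 - (-46.7649)
dG = 51.9849 kJ/mol, rounded to 4 dp:

51.9849 kJ/mol


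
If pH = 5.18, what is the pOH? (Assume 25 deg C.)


At 25 deg C, pH + pOH = 14.
pOH = 14 - pH = 14 - 5.18
pOH = 8.82:

8.82


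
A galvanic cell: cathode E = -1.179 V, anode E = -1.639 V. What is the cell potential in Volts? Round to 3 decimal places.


Standard cell potential: E_cell = E_cathode - E_anode.
E_cell = -1.179 - (-1.639)
E_cell = 0.46 V, rounded to 3 dp:

0.460 V


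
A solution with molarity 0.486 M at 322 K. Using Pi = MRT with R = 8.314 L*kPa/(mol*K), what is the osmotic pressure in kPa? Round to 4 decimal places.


Osmotic pressure (van't Hoff): Pi = M*R*T.
RT = 8.314 * 322 = 2677.108
Pi = 0.486 * 2677.108
Pi = 1301.074488 kPa, rounded to 4 dp:

1301.0745 kPa


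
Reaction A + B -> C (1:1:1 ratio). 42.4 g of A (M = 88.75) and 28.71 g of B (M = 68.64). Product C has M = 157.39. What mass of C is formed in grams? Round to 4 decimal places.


Find moles of each reactant; the smaller value is the limiting reagent in a 1:1:1 reaction, so moles_C equals moles of the limiter.
n_A = mass_A / M_A = 42.4 / 88.75 = 0.477746 mol
n_B = mass_B / M_B = 28.71 / 68.64 = 0.418269 mol
Limiting reagent: B (smaller), n_limiting = 0.418269 mol
mass_C = n_limiting * M_C = 0.418269 * 157.39
mass_C = 65.83135791 g, rounded to 4 dp:

65.8314 g


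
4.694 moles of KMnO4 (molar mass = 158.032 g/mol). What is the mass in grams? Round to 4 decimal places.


mass = n * M
mass = 4.694 * 158.032
mass = 741.802208 g, rounded to 4 dp:

741.8022 g


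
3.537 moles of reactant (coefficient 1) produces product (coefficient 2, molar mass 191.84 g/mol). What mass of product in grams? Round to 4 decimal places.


Use the coefficient ratio to convert reactant moles to product moles, then multiply by the product's molar mass.
moles_P = moles_R * (coeff_P / coeff_R) = 3.537 * (2/1) = 7.074
mass_P = moles_P * M_P = 7.074 * 191.84
mass_P = 1357.07616 g, rounded to 4 dp:

1357.0762 g


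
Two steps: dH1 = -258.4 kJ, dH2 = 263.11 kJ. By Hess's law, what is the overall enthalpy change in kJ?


Hess's law: enthalpy is a state function, so add the step enthalpies.
dH_total = dH1 + dH2 = -258.4 + (263.11)
dH_total = 4.71 kJ:

4.71 kJ


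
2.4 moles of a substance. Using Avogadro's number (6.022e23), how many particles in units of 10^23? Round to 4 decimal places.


N = n * NA, then divide by 1e23 for the requested units.
N / 1e23 = n * 6.022
N / 1e23 = 2.4 * 6.022
N / 1e23 = 14.4528, rounded to 4 dp:

14.4528


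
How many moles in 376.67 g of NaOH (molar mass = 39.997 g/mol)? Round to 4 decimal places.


n = mass / M
n = 376.67 / 39.997
n = 9.41745631 mol, rounded to 4 dp:

9.4175 mol


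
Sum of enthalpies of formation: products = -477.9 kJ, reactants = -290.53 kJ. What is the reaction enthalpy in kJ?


dH_rxn = sum(dH_f products) - sum(dH_f reactants)
dH_rxn = -477.9 - (-290.53)
dH_rxn = -187.37 kJ:

-187.37 kJ


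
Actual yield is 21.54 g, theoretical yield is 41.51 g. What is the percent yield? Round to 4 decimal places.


% yield = 100 * actual / theoretical
% yield = 100 * 21.54 / 41.51
% yield = 51.89111058 %, rounded to 4 dp:

51.8911 %


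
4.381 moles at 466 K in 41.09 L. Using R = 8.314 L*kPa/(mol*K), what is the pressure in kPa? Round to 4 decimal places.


PV = nRT, solve for P = nRT / V.
nRT = 4.381 * 8.314 * 466 = 16973.4134
P = 16973.4134 / 41.09
P = 413.07893405 kPa, rounded to 4 dp:

413.0789 kPa


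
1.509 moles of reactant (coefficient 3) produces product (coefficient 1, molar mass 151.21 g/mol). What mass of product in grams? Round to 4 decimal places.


Use the coefficient ratio to convert reactant moles to product moles, then multiply by the product's molar mass.
moles_P = moles_R * (coeff_P / coeff_R) = 1.509 * (1/3) = 0.503
mass_P = moles_P * M_P = 0.503 * 151.21
mass_P = 76.05863 g, rounded to 4 dp:

76.0586 g


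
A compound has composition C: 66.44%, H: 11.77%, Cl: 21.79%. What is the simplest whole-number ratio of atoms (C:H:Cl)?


Assume 100 g of compound, divide each mass% by atomic mass to get moles, then normalize by the smallest to get a raw atom ratio.
Moles per 100 g: C: 66.44/12.011 = 5.5316, H: 11.77/1.008 = 11.6766, Cl: 21.79/35.453 = 0.6146
Raw ratio (divide by min = 0.6146): C: 9.0, H: 18.998, Cl: 1.0
Multiply by 1 to clear fractions: C: 9.0 ~= 9, H: 18.998 ~= 19, Cl: 1.0 ~= 1
Reduce by GCD to get the simplest whole-number ratio:

9:19:1


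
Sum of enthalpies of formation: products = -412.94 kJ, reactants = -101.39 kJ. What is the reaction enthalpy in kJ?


dH_rxn = sum(dH_f products) - sum(dH_f reactants)
dH_rxn = -412.94 - (-101.39)
dH_rxn = -311.55 kJ:

-311.55 kJ


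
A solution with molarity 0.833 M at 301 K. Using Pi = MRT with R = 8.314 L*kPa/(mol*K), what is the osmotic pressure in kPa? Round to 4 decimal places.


Osmotic pressure (van't Hoff): Pi = M*R*T.
RT = 8.314 * 301 = 2502.514
Pi = 0.833 * 2502.514
Pi = 2084.594162 kPa, rounded to 4 dp:

2084.5942 kPa


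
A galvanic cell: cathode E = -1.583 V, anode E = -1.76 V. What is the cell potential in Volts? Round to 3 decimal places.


Standard cell potential: E_cell = E_cathode - E_anode.
E_cell = -1.583 - (-1.76)
E_cell = 0.177 V, rounded to 3 dp:

0.177 V


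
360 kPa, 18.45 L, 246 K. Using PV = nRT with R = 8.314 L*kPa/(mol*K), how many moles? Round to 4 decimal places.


PV = nRT, solve for n = PV / (RT).
PV = 360 * 18.45 = 6642.0
RT = 8.314 * 246 = 2045.244
n = 6642.0 / 2045.244
n = 3.24753428 mol, rounded to 4 dp:

3.2475 mol


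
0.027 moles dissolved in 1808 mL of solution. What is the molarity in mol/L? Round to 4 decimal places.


Convert volume to liters: V_L = V_mL / 1000.
V_L = 1808 / 1000 = 1.808 L
M = n / V_L = 0.027 / 1.808
M = 0.01493363 mol/L, rounded to 4 dp:

0.0149 mol/L


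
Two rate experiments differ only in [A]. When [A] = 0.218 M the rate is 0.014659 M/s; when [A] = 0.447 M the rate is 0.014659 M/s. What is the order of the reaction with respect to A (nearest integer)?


Rate is proportional to [A]^n, so rate2/rate1 = ([A]2/[A]1)^n. Take logs to solve for n.
rate2/rate1 = 0.014659 / 0.014659 = 1.0
[A]2/[A]1 = 0.447 / 0.218 = 2.0505
n = ln(1.0) / ln(2.0505) = 0.0
Nearest integer order:

0


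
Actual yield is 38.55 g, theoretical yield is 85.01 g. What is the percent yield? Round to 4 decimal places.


% yield = 100 * actual / theoretical
% yield = 100 * 38.55 / 85.01
% yield = 45.34760616 %, rounded to 4 dp:

45.3476 %


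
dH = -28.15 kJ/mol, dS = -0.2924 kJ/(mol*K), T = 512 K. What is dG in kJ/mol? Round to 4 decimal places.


Gibbs: dG = dH - T*dS (consistent units, dS already in kJ/(mol*K)).
T*dS = 512 * -0.2924 = -149.7088
dG = -28.15 - (-149.7088)
dG = 121.5588 kJ/mol, rounded to 4 dp:

121.5588 kJ/mol


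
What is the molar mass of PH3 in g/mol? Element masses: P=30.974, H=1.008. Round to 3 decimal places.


M = sum(count * atomic_mass) over atoms.
M = 1*30.974 + 3*1.008
M = 30.974 + 3.024
M = 33.998 g/mol, rounded to 3 dp:

33.998 g/mol


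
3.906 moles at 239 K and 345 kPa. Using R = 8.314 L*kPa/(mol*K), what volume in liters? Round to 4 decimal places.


PV = nRT, solve for V = nRT / P.
nRT = 3.906 * 8.314 * 239 = 7761.4017
V = 7761.4017 / 345
V = 22.49681652 L, rounded to 4 dp:

22.4968 L


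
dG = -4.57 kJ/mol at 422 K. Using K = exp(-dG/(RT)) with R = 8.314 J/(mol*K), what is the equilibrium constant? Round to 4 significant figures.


dG is in kJ/mol; multiply by 1000 to match R in J/(mol*K).
RT = 8.314 * 422 = 3508.508 J/mol
exponent = -dG*1000 / (RT) = -(-4.57*1000) / 3508.508 = 1.30254798
K = exp(1.30254798)
K = 3.6786579, rounded to 4 significant figures:

3.679


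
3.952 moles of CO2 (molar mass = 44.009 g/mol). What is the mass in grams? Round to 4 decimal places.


mass = n * M
mass = 3.952 * 44.009
mass = 173.923568 g, rounded to 4 dp:

173.9236 g


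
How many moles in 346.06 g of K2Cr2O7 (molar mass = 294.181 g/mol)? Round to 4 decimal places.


n = mass / M
n = 346.06 / 294.181
n = 1.17635061 mol, rounded to 4 dp:

1.1764 mol


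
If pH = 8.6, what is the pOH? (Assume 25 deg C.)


At 25 deg C, pH + pOH = 14.
pOH = 14 - pH = 14 - 8.6
pOH = 5.4:

5.40


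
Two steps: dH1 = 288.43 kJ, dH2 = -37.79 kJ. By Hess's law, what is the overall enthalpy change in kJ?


Hess's law: enthalpy is a state function, so add the step enthalpies.
dH_total = dH1 + dH2 = 288.43 + (-37.79)
dH_total = 250.64 kJ:

250.64 kJ


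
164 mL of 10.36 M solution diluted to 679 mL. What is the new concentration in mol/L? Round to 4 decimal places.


Dilution: M1*V1 = M2*V2, solve for M2.
M2 = M1*V1 / V2
M2 = 10.36 * 164 / 679
M2 = 1699.04 / 679
M2 = 2.50226804 mol/L, rounded to 4 dp:

2.5023 mol/L


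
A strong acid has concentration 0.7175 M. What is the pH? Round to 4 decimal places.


A strong acid dissociates completely, so [H+] equals the given concentration.
pH = -log10([H+]) = -log10(0.7175)
pH = 0.14417809, rounded to 4 dp:

0.1442


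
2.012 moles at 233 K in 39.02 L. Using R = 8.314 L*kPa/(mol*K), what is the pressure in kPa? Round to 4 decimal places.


PV = nRT, solve for P = nRT / V.
nRT = 2.012 * 8.314 * 233 = 3897.5699
P = 3897.5699 / 39.02
P = 99.88646591 kPa, rounded to 4 dp:

99.8865 kPa


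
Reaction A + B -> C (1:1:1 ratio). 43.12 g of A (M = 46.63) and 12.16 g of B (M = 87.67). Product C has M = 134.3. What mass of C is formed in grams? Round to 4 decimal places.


Find moles of each reactant; the smaller value is the limiting reagent in a 1:1:1 reaction, so moles_C equals moles of the limiter.
n_A = mass_A / M_A = 43.12 / 46.63 = 0.924727 mol
n_B = mass_B / M_B = 12.16 / 87.67 = 0.138702 mol
Limiting reagent: B (smaller), n_limiting = 0.138702 mol
mass_C = n_limiting * M_C = 0.138702 * 134.3
mass_C = 18.6276786 g, rounded to 4 dp:

18.6277 g


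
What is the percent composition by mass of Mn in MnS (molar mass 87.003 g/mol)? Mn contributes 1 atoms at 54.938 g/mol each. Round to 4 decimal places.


pct = 100 * (n_elem * M_elem) / M_total
mass_contribution = 1 * 54.938 = 54.938 g/mol
pct = 100 * 54.938 / 87.003
pct = 63.14494902 %, rounded to 4 dp:

63.1449 %


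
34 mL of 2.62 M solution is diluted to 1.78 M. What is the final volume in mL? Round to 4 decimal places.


Dilution: M1*V1 = M2*V2, solve for V2.
V2 = M1*V1 / M2
V2 = 2.62 * 34 / 1.78
V2 = 89.08 / 1.78
V2 = 50.04494382 mL, rounded to 4 dp:

50.0449 mL


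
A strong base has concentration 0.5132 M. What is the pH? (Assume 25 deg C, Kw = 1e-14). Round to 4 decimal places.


A strong base dissociates completely, so [OH-] equals the given concentration.
pOH = -log10([OH-]) = -log10(0.5132) = 0.289713
pH = 14 - pOH = 14 - 0.289713
pH = 13.710287, rounded to 4 dp:

13.7103


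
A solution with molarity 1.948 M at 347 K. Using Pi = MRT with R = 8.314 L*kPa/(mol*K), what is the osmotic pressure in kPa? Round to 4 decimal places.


Osmotic pressure (van't Hoff): Pi = M*R*T.
RT = 8.314 * 347 = 2884.958
Pi = 1.948 * 2884.958
Pi = 5619.898184 kPa, rounded to 4 dp:

5619.8982 kPa


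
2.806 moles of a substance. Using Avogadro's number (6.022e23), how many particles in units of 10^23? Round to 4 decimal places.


N = n * NA, then divide by 1e23 for the requested units.
N / 1e23 = n * 6.022
N / 1e23 = 2.806 * 6.022
N / 1e23 = 16.897732, rounded to 4 dp:

16.8977


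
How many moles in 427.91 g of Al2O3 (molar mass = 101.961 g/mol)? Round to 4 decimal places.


n = mass / M
n = 427.91 / 101.961
n = 4.19680074 mol, rounded to 4 dp:

4.1968 mol


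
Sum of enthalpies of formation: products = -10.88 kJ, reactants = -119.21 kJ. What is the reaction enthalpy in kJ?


dH_rxn = sum(dH_f products) - sum(dH_f reactants)
dH_rxn = -10.88 - (-119.21)
dH_rxn = 108.33 kJ:

108.33 kJ


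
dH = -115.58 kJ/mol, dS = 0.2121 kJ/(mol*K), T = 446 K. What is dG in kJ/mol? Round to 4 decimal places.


Gibbs: dG = dH - T*dS (consistent units, dS already in kJ/(mol*K)).
T*dS = 446 * 0.2121 = 94.5966
dG = -115.58 - (94.5966)
dG = -210.1766 kJ/mol, rounded to 4 dp:

-210.1766 kJ/mol


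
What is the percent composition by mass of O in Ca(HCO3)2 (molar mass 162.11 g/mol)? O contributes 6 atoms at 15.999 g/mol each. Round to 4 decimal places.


pct = 100 * (n_elem * M_elem) / M_total
mass_contribution = 6 * 15.999 = 95.994 g/mol
pct = 100 * 95.994 / 162.11
pct = 59.2153476 %, rounded to 4 dp:

59.2153 %


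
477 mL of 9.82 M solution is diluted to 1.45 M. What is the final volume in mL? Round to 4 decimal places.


Dilution: M1*V1 = M2*V2, solve for V2.
V2 = M1*V1 / M2
V2 = 9.82 * 477 / 1.45
V2 = 4684.14 / 1.45
V2 = 3230.44137931 mL, rounded to 4 dp:

3230.4414 mL


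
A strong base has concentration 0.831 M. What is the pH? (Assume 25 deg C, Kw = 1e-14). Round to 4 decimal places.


A strong base dissociates completely, so [OH-] equals the given concentration.
pOH = -log10([OH-]) = -log10(0.831) = 0.080399
pH = 14 - pOH = 14 - 0.080399
pH = 13.919601, rounded to 4 dp:

13.9196


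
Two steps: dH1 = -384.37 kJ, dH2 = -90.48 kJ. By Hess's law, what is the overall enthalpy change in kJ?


Hess's law: enthalpy is a state function, so add the step enthalpies.
dH_total = dH1 + dH2 = -384.37 + (-90.48)
dH_total = -474.85 kJ:

-474.85 kJ


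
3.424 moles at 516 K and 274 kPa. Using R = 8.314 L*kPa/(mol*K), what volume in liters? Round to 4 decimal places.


PV = nRT, solve for V = nRT / P.
nRT = 3.424 * 8.314 * 516 = 14689.0422
V = 14689.0422 / 274
V = 53.60964307 L, rounded to 4 dp:

53.6096 L


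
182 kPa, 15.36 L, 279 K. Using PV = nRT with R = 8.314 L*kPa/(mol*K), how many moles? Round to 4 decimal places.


PV = nRT, solve for n = PV / (RT).
PV = 182 * 15.36 = 2795.52
RT = 8.314 * 279 = 2319.606
n = 2795.52 / 2319.606
n = 1.20517019 mol, rounded to 4 dp:

1.2052 mol


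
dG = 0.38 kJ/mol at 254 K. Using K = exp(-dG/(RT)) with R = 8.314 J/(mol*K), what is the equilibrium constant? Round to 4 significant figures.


dG is in kJ/mol; multiply by 1000 to match R in J/(mol*K).
RT = 8.314 * 254 = 2111.756 J/mol
exponent = -dG*1000 / (RT) = -(0.38*1000) / 2111.756 = -0.17994503
K = exp(-0.17994503)
K = 0.83531613, rounded to 4 significant figures:

0.8353


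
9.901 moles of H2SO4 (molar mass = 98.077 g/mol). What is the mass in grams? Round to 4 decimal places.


mass = n * M
mass = 9.901 * 98.077
mass = 971.060377 g, rounded to 4 dp:

971.0604 g


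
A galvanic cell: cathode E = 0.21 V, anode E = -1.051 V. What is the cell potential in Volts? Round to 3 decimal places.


Standard cell potential: E_cell = E_cathode - E_anode.
E_cell = 0.21 - (-1.051)
E_cell = 1.261 V, rounded to 3 dp:

1.261 V


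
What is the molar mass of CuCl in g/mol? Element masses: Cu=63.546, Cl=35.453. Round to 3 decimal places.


M = sum(count * atomic_mass) over atoms.
M = 1*63.546 + 1*35.453
M = 63.546 + 35.453
M = 98.999 g/mol, rounded to 3 dp:

98.999 g/mol


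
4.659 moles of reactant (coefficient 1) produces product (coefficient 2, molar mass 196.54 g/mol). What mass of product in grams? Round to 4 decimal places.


Use the coefficient ratio to convert reactant moles to product moles, then multiply by the product's molar mass.
moles_P = moles_R * (coeff_P / coeff_R) = 4.659 * (2/1) = 9.318
mass_P = moles_P * M_P = 9.318 * 196.54
mass_P = 1831.35972 g, rounded to 4 dp:

1831.3597 g


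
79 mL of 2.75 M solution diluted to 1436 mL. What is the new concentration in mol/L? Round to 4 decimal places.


Dilution: M1*V1 = M2*V2, solve for M2.
M2 = M1*V1 / V2
M2 = 2.75 * 79 / 1436
M2 = 217.25 / 1436
M2 = 0.1512883 mol/L, rounded to 4 dp:

0.1513 mol/L


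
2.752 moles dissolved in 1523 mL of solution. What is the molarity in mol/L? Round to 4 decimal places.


Convert volume to liters: V_L = V_mL / 1000.
V_L = 1523 / 1000 = 1.523 L
M = n / V_L = 2.752 / 1.523
M = 1.80695995 mol/L, rounded to 4 dp:

1.8070 mol/L


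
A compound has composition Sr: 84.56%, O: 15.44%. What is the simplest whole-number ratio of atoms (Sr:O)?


Assume 100 g of compound, divide each mass% by atomic mass to get moles, then normalize by the smallest to get a raw atom ratio.
Moles per 100 g: Sr: 84.56/87.62 = 0.9651, O: 15.44/15.999 = 0.9651
Raw ratio (divide by min = 0.9651): Sr: 1.0, O: 1.0
Multiply by 1 to clear fractions: Sr: 1.0 ~= 1, O: 1.0 ~= 1
Reduce by GCD to get the simplest whole-number ratio:

1:1


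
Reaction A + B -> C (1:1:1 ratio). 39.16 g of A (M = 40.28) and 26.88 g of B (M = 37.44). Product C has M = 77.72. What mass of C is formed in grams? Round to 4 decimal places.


Find moles of each reactant; the smaller value is the limiting reagent in a 1:1:1 reaction, so moles_C equals moles of the limiter.
n_A = mass_A / M_A = 39.16 / 40.28 = 0.972195 mol
n_B = mass_B / M_B = 26.88 / 37.44 = 0.717949 mol
Limiting reagent: B (smaller), n_limiting = 0.717949 mol
mass_C = n_limiting * M_C = 0.717949 * 77.72
mass_C = 55.79899628 g, rounded to 4 dp:

55.7990 g


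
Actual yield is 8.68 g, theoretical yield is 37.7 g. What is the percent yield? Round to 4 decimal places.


% yield = 100 * actual / theoretical
% yield = 100 * 8.68 / 37.7
% yield = 23.02387268 %, rounded to 4 dp:

23.0239 %


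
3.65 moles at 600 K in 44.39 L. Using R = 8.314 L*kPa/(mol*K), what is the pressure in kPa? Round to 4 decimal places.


PV = nRT, solve for P = nRT / V.
nRT = 3.65 * 8.314 * 600 = 18207.66
P = 18207.66 / 44.39
P = 410.17481415 kPa, rounded to 4 dp:

410.1748 kPa


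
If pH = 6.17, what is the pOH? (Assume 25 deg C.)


At 25 deg C, pH + pOH = 14.
pOH = 14 - pH = 14 - 6.17
pOH = 7.83:

7.83


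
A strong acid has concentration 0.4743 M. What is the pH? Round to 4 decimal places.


A strong acid dissociates completely, so [H+] equals the given concentration.
pH = -log10([H+]) = -log10(0.4743)
pH = 0.32394688, rounded to 4 dp:

0.3239


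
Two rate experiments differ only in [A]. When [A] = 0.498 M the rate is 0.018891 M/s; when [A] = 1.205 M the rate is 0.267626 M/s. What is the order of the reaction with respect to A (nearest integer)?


Rate is proportional to [A]^n, so rate2/rate1 = ([A]2/[A]1)^n. Take logs to solve for n.
rate2/rate1 = 0.267626 / 0.018891 = 14.1669
[A]2/[A]1 = 1.205 / 0.498 = 2.4197
n = ln(14.1669) / ln(2.4197) = 3.0
Nearest integer order:

3


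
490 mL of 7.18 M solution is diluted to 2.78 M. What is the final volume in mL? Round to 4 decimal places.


Dilution: M1*V1 = M2*V2, solve for V2.
V2 = M1*V1 / M2
V2 = 7.18 * 490 / 2.78
V2 = 3518.2 / 2.78
V2 = 1265.53956835 mL, rounded to 4 dp:

1265.5396 mL


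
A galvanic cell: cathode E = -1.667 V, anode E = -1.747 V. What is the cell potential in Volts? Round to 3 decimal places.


Standard cell potential: E_cell = E_cathode - E_anode.
E_cell = -1.667 - (-1.747)
E_cell = 0.08 V, rounded to 3 dp:

0.080 V


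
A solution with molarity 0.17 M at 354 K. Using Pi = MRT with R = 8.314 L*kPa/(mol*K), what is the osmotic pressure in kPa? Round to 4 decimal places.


Osmotic pressure (van't Hoff): Pi = M*R*T.
RT = 8.314 * 354 = 2943.156
Pi = 0.17 * 2943.156
Pi = 500.33652 kPa, rounded to 4 dp:

500.3365 kPa


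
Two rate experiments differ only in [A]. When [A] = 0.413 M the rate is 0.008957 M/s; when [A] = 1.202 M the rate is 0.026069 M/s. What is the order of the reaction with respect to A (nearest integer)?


Rate is proportional to [A]^n, so rate2/rate1 = ([A]2/[A]1)^n. Take logs to solve for n.
rate2/rate1 = 0.026069 / 0.008957 = 2.9105
[A]2/[A]1 = 1.202 / 0.413 = 2.9104
n = ln(2.9105) / ln(2.9104) = 1.0
Nearest integer order:

1


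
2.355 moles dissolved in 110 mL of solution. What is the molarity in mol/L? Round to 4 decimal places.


Convert volume to liters: V_L = V_mL / 1000.
V_L = 110 / 1000 = 0.11 L
M = n / V_L = 2.355 / 0.11
M = 21.40909091 mol/L, rounded to 4 dp:

21.4091 mol/L


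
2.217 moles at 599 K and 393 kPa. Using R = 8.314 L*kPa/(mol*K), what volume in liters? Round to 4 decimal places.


PV = nRT, solve for V = nRT / P.
nRT = 2.217 * 8.314 * 599 = 11040.8507
V = 11040.8507 / 393
V = 28.09376768 L, rounded to 4 dp:

28.0938 L


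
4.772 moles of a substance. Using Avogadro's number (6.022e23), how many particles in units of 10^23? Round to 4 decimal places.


N = n * NA, then divide by 1e23 for the requested units.
N / 1e23 = n * 6.022
N / 1e23 = 4.772 * 6.022
N / 1e23 = 28.736984, rounded to 4 dp:

28.7370


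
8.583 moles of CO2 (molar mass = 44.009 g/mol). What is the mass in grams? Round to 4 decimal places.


mass = n * M
mass = 8.583 * 44.009
mass = 377.729247 g, rounded to 4 dp:

377.7292 g


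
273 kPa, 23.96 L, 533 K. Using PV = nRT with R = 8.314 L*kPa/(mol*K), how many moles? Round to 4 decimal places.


PV = nRT, solve for n = PV / (RT).
PV = 273 * 23.96 = 6541.08
RT = 8.314 * 533 = 4431.362
n = 6541.08 / 4431.362
n = 1.47608794 mol, rounded to 4 dp:

1.4761 mol


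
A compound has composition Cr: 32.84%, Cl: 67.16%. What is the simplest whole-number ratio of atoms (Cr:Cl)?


Assume 100 g of compound, divide each mass% by atomic mass to get moles, then normalize by the smallest to get a raw atom ratio.
Moles per 100 g: Cr: 32.84/51.996 = 0.6316, Cl: 67.16/35.453 = 1.8943
Raw ratio (divide by min = 0.6316): Cr: 1.0, Cl: 2.999
Multiply by 1 to clear fractions: Cr: 1.0 ~= 1, Cl: 2.999 ~= 3
Reduce by GCD to get the simplest whole-number ratio:

1:3


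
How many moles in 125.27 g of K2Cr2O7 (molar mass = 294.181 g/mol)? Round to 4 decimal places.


n = mass / M
n = 125.27 / 294.181
n = 0.42582628 mol, rounded to 4 dp:

0.4258 mol


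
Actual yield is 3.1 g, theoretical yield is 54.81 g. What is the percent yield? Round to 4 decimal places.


% yield = 100 * actual / theoretical
% yield = 100 * 3.1 / 54.81
% yield = 5.65590221 %, rounded to 4 dp:

5.6559 %


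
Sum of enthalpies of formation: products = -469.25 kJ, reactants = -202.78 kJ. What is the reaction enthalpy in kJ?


dH_rxn = sum(dH_f products) - sum(dH_f reactants)
dH_rxn = -469.25 - (-202.78)
dH_rxn = -266.47 kJ:

-266.47 kJ


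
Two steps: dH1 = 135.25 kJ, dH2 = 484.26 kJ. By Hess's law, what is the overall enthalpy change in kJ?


Hess's law: enthalpy is a state function, so add the step enthalpies.
dH_total = dH1 + dH2 = 135.25 + (484.26)
dH_total = 619.51 kJ:

619.51 kJ


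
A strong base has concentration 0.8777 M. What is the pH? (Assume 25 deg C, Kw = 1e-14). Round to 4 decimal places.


A strong base dissociates completely, so [OH-] equals the given concentration.
pOH = -log10([OH-]) = -log10(0.8777) = 0.056654
pH = 14 - pOH = 14 - 0.056654
pH = 13.943346, rounded to 4 dp:

13.9433


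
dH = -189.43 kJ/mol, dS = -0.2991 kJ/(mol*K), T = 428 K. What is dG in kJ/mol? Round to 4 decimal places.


Gibbs: dG = dH - T*dS (consistent units, dS already in kJ/(mol*K)).
T*dS = 428 * -0.2991 = -128.0148
dG = -189.43 - (-128.0148)
dG = -61.4152 kJ/mol, rounded to 4 dp:

-61.4152 kJ/mol
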